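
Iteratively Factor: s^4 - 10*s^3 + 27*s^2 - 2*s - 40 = (s - 4)*(s^3 - 6*s^2 + 3*s + 10) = (s - 5)*(s - 4)*(s^2 - s - 2) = (s - 5)*(s - 4)*(s - 2)*(s + 1)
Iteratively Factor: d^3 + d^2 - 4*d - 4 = (d + 2)*(d^2 - d - 2) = (d + 1)*(d + 2)*(d - 2)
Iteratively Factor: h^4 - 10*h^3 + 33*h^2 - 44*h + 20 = (h - 5)*(h^3 - 5*h^2 + 8*h - 4) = (h - 5)*(h - 2)*(h^2 - 3*h + 2) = (h - 5)*(h - 2)^2*(h - 1)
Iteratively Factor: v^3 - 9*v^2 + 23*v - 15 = (v - 1)*(v^2 - 8*v + 15) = (v - 5)*(v - 1)*(v - 3)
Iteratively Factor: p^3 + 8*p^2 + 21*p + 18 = (p + 2)*(p^2 + 6*p + 9) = (p + 2)*(p + 3)*(p + 3)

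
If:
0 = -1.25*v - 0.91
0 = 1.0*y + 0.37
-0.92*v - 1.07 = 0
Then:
No Solution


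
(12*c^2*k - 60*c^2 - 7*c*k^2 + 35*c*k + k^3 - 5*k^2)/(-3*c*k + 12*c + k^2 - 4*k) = (-4*c*k + 20*c + k^2 - 5*k)/(k - 4)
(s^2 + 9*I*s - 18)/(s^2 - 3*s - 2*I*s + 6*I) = (s^2 + 9*I*s - 18)/(s^2 - 3*s - 2*I*s + 6*I)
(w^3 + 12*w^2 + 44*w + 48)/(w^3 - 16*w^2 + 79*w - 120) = (w^3 + 12*w^2 + 44*w + 48)/(w^3 - 16*w^2 + 79*w - 120)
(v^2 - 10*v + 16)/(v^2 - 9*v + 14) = (v - 8)/(v - 7)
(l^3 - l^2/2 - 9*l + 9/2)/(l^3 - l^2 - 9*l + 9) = (l - 1/2)/(l - 1)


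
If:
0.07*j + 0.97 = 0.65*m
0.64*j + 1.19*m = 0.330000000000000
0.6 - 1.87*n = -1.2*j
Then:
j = -1.88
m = 1.29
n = -0.89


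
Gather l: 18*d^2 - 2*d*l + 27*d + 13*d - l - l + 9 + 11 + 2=18*d^2 + 40*d + l*(-2*d - 2) + 22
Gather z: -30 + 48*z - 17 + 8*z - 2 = 56*z - 49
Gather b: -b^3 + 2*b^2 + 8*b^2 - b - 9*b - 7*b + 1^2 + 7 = -b^3 + 10*b^2 - 17*b + 8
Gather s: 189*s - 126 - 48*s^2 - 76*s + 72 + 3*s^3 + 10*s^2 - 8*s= 3*s^3 - 38*s^2 + 105*s - 54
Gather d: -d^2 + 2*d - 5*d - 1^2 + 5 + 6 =-d^2 - 3*d + 10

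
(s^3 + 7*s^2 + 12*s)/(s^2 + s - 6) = s*(s + 4)/(s - 2)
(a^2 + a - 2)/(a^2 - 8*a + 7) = (a + 2)/(a - 7)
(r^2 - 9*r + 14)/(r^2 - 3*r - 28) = (r - 2)/(r + 4)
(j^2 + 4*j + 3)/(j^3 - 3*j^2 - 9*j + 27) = (j + 1)/(j^2 - 6*j + 9)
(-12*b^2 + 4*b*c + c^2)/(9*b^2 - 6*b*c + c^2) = (-12*b^2 + 4*b*c + c^2)/(9*b^2 - 6*b*c + c^2)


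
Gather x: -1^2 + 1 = 0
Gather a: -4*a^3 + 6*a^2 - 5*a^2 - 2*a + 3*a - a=-4*a^3 + a^2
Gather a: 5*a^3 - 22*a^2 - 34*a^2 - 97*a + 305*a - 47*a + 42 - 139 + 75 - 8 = 5*a^3 - 56*a^2 + 161*a - 30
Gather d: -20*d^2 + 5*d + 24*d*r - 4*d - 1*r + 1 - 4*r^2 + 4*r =-20*d^2 + d*(24*r + 1) - 4*r^2 + 3*r + 1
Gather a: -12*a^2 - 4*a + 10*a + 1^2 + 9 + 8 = -12*a^2 + 6*a + 18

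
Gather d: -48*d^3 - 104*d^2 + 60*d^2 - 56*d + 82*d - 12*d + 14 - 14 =-48*d^3 - 44*d^2 + 14*d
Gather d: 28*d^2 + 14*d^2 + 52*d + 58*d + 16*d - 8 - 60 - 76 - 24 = 42*d^2 + 126*d - 168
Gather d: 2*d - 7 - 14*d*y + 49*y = d*(2 - 14*y) + 49*y - 7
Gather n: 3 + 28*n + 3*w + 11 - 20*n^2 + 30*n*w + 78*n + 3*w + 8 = -20*n^2 + n*(30*w + 106) + 6*w + 22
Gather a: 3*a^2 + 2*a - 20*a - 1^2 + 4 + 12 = 3*a^2 - 18*a + 15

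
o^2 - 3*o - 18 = (o - 6)*(o + 3)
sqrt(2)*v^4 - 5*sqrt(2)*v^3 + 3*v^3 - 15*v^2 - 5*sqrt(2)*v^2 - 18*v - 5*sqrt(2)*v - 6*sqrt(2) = (v - 6)*(v + 1)*(v + sqrt(2))*(sqrt(2)*v + 1)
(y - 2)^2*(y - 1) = y^3 - 5*y^2 + 8*y - 4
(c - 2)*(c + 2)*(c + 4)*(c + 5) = c^4 + 9*c^3 + 16*c^2 - 36*c - 80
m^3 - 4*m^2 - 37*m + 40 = (m - 8)*(m - 1)*(m + 5)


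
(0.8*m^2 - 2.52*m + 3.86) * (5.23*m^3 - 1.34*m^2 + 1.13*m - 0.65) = 4.184*m^5 - 14.2516*m^4 + 24.4686*m^3 - 8.54*m^2 + 5.9998*m - 2.509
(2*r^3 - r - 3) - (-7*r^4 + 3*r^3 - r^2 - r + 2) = 7*r^4 - r^3 + r^2 - 5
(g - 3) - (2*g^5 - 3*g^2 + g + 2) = -2*g^5 + 3*g^2 - 5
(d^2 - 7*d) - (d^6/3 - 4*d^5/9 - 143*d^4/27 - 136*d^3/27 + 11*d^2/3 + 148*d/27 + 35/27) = -d^6/3 + 4*d^5/9 + 143*d^4/27 + 136*d^3/27 - 8*d^2/3 - 337*d/27 - 35/27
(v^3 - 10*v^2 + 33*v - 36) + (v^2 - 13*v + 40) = v^3 - 9*v^2 + 20*v + 4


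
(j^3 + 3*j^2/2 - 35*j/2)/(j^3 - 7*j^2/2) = (j + 5)/j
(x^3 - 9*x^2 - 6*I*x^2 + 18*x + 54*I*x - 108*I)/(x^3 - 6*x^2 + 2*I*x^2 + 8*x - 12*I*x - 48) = (x^2 + x*(-3 - 6*I) + 18*I)/(x^2 + 2*I*x + 8)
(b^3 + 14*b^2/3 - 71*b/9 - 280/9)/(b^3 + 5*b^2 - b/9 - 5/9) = (9*b^2 - 3*b - 56)/(9*b^2 - 1)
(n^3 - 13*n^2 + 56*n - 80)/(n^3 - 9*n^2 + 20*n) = (n - 4)/n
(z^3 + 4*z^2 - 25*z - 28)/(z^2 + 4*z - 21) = (z^2 - 3*z - 4)/(z - 3)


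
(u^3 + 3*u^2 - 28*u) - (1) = u^3 + 3*u^2 - 28*u - 1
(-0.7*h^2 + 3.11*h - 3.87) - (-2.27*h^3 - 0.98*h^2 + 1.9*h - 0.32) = 2.27*h^3 + 0.28*h^2 + 1.21*h - 3.55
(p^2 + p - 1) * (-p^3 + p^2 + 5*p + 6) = -p^5 + 7*p^3 + 10*p^2 + p - 6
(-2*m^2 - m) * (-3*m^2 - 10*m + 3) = 6*m^4 + 23*m^3 + 4*m^2 - 3*m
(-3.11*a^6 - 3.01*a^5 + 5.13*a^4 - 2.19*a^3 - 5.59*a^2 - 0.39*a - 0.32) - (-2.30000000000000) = -3.11*a^6 - 3.01*a^5 + 5.13*a^4 - 2.19*a^3 - 5.59*a^2 - 0.39*a + 1.98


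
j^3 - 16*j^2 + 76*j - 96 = (j - 8)*(j - 6)*(j - 2)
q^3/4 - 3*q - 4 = (q/4 + 1/2)*(q - 4)*(q + 2)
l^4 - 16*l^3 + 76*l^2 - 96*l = l*(l - 8)*(l - 6)*(l - 2)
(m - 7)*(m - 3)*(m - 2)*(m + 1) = m^4 - 11*m^3 + 29*m^2 - m - 42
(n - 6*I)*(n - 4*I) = n^2 - 10*I*n - 24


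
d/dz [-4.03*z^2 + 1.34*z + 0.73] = 1.34 - 8.06*z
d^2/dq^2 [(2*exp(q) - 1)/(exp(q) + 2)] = 5*(2 - exp(q))*exp(q)/(exp(3*q) + 6*exp(2*q) + 12*exp(q) + 8)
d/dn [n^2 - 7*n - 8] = 2*n - 7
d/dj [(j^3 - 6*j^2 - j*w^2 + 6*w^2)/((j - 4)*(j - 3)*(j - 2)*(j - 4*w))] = ((j - 4)*(j - 3)*(j - 2)*(j - 4*w)*(3*j^2 - 12*j - w^2) + (j - 4)*(j - 3)*(j - 2)*(-j^3 + 6*j^2 + j*w^2 - 6*w^2) + (j - 4)*(j - 3)*(j - 4*w)*(-j^3 + 6*j^2 + j*w^2 - 6*w^2) + (j - 4)*(j - 2)*(j - 4*w)*(-j^3 + 6*j^2 + j*w^2 - 6*w^2) + (j - 3)*(j - 2)*(j - 4*w)*(-j^3 + 6*j^2 + j*w^2 - 6*w^2))/((j - 4)^2*(j - 3)^2*(j - 2)^2*(j - 4*w)^2)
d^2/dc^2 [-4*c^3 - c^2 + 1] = -24*c - 2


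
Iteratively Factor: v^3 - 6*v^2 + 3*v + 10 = (v - 2)*(v^2 - 4*v - 5) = (v - 2)*(v + 1)*(v - 5)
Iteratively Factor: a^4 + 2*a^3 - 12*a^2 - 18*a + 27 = (a + 3)*(a^3 - a^2 - 9*a + 9) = (a + 3)^2*(a^2 - 4*a + 3) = (a - 3)*(a + 3)^2*(a - 1)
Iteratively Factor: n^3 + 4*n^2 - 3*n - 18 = (n - 2)*(n^2 + 6*n + 9) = (n - 2)*(n + 3)*(n + 3)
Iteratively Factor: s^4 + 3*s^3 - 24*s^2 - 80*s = (s + 4)*(s^3 - s^2 - 20*s) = s*(s + 4)*(s^2 - s - 20) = s*(s - 5)*(s + 4)*(s + 4)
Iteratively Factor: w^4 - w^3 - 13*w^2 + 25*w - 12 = (w - 1)*(w^3 - 13*w + 12) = (w - 1)^2*(w^2 + w - 12) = (w - 3)*(w - 1)^2*(w + 4)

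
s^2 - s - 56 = (s - 8)*(s + 7)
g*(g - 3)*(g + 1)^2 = g^4 - g^3 - 5*g^2 - 3*g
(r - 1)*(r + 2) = r^2 + r - 2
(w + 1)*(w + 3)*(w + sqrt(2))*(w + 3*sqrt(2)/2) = w^4 + 5*sqrt(2)*w^3/2 + 4*w^3 + 6*w^2 + 10*sqrt(2)*w^2 + 15*sqrt(2)*w/2 + 12*w + 9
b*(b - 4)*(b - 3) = b^3 - 7*b^2 + 12*b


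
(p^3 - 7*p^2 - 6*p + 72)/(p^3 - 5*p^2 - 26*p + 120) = (p + 3)/(p + 5)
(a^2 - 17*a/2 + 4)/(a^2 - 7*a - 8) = (a - 1/2)/(a + 1)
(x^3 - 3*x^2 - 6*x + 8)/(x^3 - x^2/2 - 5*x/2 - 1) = 2*(-x^3 + 3*x^2 + 6*x - 8)/(-2*x^3 + x^2 + 5*x + 2)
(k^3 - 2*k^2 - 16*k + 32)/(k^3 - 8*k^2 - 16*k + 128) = (k - 2)/(k - 8)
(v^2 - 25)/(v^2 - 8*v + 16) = (v^2 - 25)/(v^2 - 8*v + 16)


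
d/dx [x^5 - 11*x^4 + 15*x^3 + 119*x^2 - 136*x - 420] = 5*x^4 - 44*x^3 + 45*x^2 + 238*x - 136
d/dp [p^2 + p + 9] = 2*p + 1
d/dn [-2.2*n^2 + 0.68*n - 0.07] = 0.68 - 4.4*n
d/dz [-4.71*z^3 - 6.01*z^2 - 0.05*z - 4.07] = -14.13*z^2 - 12.02*z - 0.05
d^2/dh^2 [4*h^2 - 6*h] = 8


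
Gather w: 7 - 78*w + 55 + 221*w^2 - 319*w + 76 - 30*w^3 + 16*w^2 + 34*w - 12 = -30*w^3 + 237*w^2 - 363*w + 126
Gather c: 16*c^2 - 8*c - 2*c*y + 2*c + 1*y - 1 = 16*c^2 + c*(-2*y - 6) + y - 1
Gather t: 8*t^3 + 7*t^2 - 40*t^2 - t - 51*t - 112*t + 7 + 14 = 8*t^3 - 33*t^2 - 164*t + 21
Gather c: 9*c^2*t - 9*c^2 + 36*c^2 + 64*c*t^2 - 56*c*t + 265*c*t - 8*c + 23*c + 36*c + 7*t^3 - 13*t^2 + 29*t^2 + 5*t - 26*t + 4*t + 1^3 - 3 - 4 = c^2*(9*t + 27) + c*(64*t^2 + 209*t + 51) + 7*t^3 + 16*t^2 - 17*t - 6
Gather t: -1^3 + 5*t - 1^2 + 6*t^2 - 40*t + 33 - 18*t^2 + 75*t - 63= -12*t^2 + 40*t - 32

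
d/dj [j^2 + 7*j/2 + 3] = 2*j + 7/2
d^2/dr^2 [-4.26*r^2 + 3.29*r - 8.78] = -8.52000000000000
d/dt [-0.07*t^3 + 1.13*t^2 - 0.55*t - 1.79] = -0.21*t^2 + 2.26*t - 0.55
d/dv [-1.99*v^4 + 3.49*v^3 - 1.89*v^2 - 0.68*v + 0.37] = -7.96*v^3 + 10.47*v^2 - 3.78*v - 0.68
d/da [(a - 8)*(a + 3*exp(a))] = a + (a - 8)*(3*exp(a) + 1) + 3*exp(a)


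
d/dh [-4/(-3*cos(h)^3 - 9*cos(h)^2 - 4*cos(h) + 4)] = 4*(9*cos(h)^2 + 18*cos(h) + 4)*sin(h)/(3*cos(h)^3 + 9*cos(h)^2 + 4*cos(h) - 4)^2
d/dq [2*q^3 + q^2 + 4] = 2*q*(3*q + 1)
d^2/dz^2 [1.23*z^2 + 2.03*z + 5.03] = 2.46000000000000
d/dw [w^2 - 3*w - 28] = 2*w - 3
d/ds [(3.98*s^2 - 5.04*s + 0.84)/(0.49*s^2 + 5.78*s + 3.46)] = (25.474*s^2 + 26.7184*s - 22.2936)/(0.2401*s^4 + 5.6644*s^3 + 36.7992*s^2 + 39.9976*s + 11.9716)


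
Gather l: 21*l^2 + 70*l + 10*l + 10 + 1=21*l^2 + 80*l + 11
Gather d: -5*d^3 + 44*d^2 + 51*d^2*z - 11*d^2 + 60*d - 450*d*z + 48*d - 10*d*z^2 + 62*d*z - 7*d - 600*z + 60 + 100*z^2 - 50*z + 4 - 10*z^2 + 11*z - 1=-5*d^3 + d^2*(51*z + 33) + d*(-10*z^2 - 388*z + 101) + 90*z^2 - 639*z + 63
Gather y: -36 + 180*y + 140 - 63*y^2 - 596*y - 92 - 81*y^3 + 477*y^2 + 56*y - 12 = -81*y^3 + 414*y^2 - 360*y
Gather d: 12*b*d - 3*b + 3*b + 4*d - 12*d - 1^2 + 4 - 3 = d*(12*b - 8)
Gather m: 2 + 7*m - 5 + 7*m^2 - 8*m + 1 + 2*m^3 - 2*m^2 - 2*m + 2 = 2*m^3 + 5*m^2 - 3*m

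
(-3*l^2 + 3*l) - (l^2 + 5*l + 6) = -4*l^2 - 2*l - 6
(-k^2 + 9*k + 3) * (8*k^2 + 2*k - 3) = -8*k^4 + 70*k^3 + 45*k^2 - 21*k - 9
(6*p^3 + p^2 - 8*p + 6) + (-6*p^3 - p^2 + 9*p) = p + 6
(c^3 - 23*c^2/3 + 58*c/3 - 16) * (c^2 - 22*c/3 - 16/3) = c^5 - 15*c^4 + 632*c^3/9 - 1052*c^2/9 + 128*c/9 + 256/3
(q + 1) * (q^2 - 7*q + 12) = q^3 - 6*q^2 + 5*q + 12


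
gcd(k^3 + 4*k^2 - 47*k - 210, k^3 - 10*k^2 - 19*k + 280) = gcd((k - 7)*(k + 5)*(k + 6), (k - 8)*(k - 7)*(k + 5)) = k^2 - 2*k - 35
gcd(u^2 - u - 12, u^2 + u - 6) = u + 3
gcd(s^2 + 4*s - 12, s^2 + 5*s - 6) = s + 6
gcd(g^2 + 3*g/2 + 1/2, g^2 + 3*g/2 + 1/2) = g^2 + 3*g/2 + 1/2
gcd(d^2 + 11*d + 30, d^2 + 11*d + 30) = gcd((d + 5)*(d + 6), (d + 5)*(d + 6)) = d^2 + 11*d + 30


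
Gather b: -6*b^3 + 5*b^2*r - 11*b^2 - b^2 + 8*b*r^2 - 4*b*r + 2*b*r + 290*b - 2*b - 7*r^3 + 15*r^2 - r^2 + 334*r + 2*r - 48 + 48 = -6*b^3 + b^2*(5*r - 12) + b*(8*r^2 - 2*r + 288) - 7*r^3 + 14*r^2 + 336*r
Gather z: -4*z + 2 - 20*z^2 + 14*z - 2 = -20*z^2 + 10*z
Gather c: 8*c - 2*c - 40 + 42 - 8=6*c - 6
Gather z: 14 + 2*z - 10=2*z + 4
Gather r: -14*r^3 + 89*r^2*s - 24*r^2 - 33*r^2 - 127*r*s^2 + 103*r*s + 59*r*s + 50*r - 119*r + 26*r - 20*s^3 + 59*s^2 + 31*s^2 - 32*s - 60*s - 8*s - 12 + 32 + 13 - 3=-14*r^3 + r^2*(89*s - 57) + r*(-127*s^2 + 162*s - 43) - 20*s^3 + 90*s^2 - 100*s + 30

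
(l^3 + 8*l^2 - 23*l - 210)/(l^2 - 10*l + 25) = (l^2 + 13*l + 42)/(l - 5)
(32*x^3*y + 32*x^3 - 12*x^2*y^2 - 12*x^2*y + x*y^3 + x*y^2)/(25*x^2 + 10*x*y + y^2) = x*(32*x^2*y + 32*x^2 - 12*x*y^2 - 12*x*y + y^3 + y^2)/(25*x^2 + 10*x*y + y^2)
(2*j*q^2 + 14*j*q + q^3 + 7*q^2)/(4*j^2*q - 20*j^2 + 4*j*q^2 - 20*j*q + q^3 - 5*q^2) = q*(q + 7)/(2*j*q - 10*j + q^2 - 5*q)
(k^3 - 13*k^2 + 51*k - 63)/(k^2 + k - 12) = (k^2 - 10*k + 21)/(k + 4)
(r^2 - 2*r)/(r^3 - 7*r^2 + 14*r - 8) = r/(r^2 - 5*r + 4)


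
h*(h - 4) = h^2 - 4*h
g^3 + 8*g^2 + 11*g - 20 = (g - 1)*(g + 4)*(g + 5)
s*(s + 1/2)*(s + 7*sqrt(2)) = s^3 + s^2/2 + 7*sqrt(2)*s^2 + 7*sqrt(2)*s/2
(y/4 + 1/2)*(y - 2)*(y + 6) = y^3/4 + 3*y^2/2 - y - 6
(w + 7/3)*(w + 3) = w^2 + 16*w/3 + 7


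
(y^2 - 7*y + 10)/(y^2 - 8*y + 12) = (y - 5)/(y - 6)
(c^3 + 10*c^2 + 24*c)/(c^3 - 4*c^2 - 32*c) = (c + 6)/(c - 8)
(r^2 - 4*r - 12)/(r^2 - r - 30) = (r + 2)/(r + 5)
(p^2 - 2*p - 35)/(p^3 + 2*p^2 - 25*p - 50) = (p - 7)/(p^2 - 3*p - 10)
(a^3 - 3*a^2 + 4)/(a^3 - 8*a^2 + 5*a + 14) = (a - 2)/(a - 7)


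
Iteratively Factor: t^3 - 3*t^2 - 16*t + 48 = (t - 4)*(t^2 + t - 12) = (t - 4)*(t + 4)*(t - 3)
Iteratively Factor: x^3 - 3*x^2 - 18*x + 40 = (x - 2)*(x^2 - x - 20) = (x - 2)*(x + 4)*(x - 5)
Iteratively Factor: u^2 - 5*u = (u - 5)*(u)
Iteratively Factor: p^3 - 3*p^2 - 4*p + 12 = (p - 2)*(p^2 - p - 6) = (p - 3)*(p - 2)*(p + 2)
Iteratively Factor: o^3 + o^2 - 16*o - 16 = (o + 4)*(o^2 - 3*o - 4) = (o - 4)*(o + 4)*(o + 1)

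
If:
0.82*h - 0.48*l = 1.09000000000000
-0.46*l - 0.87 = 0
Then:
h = 0.22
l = -1.89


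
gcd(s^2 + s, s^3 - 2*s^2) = s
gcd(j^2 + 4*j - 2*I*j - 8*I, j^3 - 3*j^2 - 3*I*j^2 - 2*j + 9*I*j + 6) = j - 2*I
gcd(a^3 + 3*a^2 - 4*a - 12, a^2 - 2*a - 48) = 1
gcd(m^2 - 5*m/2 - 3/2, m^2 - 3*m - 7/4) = m + 1/2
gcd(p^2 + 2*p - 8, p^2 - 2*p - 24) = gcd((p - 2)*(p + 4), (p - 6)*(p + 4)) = p + 4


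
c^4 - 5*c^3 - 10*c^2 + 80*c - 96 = (c - 4)*(c - 3)*(c - 2)*(c + 4)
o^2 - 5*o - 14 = (o - 7)*(o + 2)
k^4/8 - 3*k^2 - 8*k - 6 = (k/4 + 1/2)*(k/2 + 1)*(k - 6)*(k + 2)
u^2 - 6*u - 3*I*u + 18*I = (u - 6)*(u - 3*I)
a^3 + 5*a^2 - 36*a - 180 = (a - 6)*(a + 5)*(a + 6)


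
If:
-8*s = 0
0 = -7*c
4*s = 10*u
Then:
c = 0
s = 0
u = 0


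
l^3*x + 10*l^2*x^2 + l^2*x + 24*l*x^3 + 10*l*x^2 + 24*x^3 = (l + 4*x)*(l + 6*x)*(l*x + x)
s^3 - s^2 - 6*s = s*(s - 3)*(s + 2)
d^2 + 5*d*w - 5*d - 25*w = (d - 5)*(d + 5*w)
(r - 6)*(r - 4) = r^2 - 10*r + 24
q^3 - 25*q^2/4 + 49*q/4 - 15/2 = (q - 3)*(q - 2)*(q - 5/4)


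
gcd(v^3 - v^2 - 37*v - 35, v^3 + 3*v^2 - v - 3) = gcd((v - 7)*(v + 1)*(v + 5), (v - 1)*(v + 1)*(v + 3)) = v + 1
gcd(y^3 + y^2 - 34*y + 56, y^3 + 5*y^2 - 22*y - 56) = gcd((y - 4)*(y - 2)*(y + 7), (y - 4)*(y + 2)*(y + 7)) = y^2 + 3*y - 28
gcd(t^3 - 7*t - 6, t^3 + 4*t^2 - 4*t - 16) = t + 2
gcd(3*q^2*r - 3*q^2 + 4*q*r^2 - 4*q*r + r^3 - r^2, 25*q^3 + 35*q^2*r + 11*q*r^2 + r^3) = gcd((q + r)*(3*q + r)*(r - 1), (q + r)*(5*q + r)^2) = q + r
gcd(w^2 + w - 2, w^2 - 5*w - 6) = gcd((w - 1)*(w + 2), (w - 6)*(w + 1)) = 1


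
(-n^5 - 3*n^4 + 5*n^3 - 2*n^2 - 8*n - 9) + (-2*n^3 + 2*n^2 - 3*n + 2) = -n^5 - 3*n^4 + 3*n^3 - 11*n - 7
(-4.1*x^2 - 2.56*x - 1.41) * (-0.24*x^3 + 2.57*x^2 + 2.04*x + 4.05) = 0.984*x^5 - 9.9226*x^4 - 14.6048*x^3 - 25.4511*x^2 - 13.2444*x - 5.7105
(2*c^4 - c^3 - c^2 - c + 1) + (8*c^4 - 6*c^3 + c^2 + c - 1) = 10*c^4 - 7*c^3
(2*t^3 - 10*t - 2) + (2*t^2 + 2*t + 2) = 2*t^3 + 2*t^2 - 8*t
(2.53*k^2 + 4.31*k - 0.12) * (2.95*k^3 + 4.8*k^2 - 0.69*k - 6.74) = 7.4635*k^5 + 24.8585*k^4 + 18.5883*k^3 - 20.6021*k^2 - 28.9666*k + 0.8088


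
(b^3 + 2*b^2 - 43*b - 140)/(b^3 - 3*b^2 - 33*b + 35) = (b + 4)/(b - 1)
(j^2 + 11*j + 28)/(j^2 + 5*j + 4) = (j + 7)/(j + 1)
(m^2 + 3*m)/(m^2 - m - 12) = m/(m - 4)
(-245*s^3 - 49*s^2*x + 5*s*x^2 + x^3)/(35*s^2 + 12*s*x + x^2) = -7*s + x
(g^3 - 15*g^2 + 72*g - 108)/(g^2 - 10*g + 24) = (g^2 - 9*g + 18)/(g - 4)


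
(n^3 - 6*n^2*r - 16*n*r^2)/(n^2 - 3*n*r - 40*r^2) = n*(n + 2*r)/(n + 5*r)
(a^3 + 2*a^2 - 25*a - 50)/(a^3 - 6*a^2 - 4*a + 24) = (a^2 - 25)/(a^2 - 8*a + 12)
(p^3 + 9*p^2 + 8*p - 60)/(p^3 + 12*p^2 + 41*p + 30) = (p - 2)/(p + 1)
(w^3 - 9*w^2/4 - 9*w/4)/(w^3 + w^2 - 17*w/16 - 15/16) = 4*w*(w - 3)/(4*w^2 + w - 5)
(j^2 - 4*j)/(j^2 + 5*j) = (j - 4)/(j + 5)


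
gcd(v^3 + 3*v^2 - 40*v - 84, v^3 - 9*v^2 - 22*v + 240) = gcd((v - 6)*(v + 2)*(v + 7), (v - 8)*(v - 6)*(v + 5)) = v - 6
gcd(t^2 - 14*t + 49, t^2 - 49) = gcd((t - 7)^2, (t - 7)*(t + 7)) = t - 7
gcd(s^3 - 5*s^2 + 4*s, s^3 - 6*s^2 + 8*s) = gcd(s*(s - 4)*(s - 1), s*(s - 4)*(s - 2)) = s^2 - 4*s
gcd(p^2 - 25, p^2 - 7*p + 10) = p - 5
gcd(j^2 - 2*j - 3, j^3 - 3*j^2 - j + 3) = j^2 - 2*j - 3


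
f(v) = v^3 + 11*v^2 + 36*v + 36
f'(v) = 3*v^2 + 22*v + 36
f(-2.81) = -0.49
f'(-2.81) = -2.13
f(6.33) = 958.27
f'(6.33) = 295.47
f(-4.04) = 4.16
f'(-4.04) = -3.92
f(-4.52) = 5.67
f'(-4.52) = -2.15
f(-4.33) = 5.18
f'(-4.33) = -3.01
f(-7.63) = -42.49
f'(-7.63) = 42.79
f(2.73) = 236.61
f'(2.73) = 118.42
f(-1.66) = 1.98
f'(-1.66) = 7.75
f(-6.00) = 0.00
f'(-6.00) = 12.00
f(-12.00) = -540.00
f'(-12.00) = 204.00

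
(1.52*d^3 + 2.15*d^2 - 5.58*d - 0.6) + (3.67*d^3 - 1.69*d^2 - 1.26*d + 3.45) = 5.19*d^3 + 0.46*d^2 - 6.84*d + 2.85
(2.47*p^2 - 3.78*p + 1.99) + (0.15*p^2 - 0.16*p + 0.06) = 2.62*p^2 - 3.94*p + 2.05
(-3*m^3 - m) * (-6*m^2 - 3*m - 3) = 18*m^5 + 9*m^4 + 15*m^3 + 3*m^2 + 3*m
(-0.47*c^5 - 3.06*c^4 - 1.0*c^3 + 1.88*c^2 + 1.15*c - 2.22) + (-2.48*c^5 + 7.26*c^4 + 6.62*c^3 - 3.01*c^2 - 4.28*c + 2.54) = -2.95*c^5 + 4.2*c^4 + 5.62*c^3 - 1.13*c^2 - 3.13*c + 0.32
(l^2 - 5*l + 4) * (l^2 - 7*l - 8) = l^4 - 12*l^3 + 31*l^2 + 12*l - 32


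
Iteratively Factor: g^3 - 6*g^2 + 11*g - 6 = (g - 3)*(g^2 - 3*g + 2) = (g - 3)*(g - 2)*(g - 1)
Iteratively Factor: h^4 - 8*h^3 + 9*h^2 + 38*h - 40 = (h - 5)*(h^3 - 3*h^2 - 6*h + 8) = (h - 5)*(h - 4)*(h^2 + h - 2) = (h - 5)*(h - 4)*(h + 2)*(h - 1)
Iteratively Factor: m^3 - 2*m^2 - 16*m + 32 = (m + 4)*(m^2 - 6*m + 8) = (m - 2)*(m + 4)*(m - 4)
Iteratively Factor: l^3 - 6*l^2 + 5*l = (l - 1)*(l^2 - 5*l) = (l - 5)*(l - 1)*(l)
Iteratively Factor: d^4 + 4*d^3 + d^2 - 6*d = (d + 3)*(d^3 + d^2 - 2*d) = (d - 1)*(d + 3)*(d^2 + 2*d) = d*(d - 1)*(d + 3)*(d + 2)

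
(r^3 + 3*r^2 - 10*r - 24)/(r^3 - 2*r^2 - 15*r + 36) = (r + 2)/(r - 3)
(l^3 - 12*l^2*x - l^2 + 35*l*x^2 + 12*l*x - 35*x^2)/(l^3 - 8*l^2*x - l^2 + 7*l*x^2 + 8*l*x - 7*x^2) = (-l + 5*x)/(-l + x)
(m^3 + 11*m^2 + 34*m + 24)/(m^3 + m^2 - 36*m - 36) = (m + 4)/(m - 6)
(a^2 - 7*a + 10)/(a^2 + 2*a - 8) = (a - 5)/(a + 4)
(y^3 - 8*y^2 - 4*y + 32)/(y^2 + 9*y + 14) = (y^2 - 10*y + 16)/(y + 7)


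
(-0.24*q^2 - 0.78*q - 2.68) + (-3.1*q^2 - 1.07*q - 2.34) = -3.34*q^2 - 1.85*q - 5.02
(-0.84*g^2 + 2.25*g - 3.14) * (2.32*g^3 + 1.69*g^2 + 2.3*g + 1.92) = -1.9488*g^5 + 3.8004*g^4 - 5.4143*g^3 - 1.7444*g^2 - 2.902*g - 6.0288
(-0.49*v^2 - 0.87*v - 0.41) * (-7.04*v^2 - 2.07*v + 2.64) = 3.4496*v^4 + 7.1391*v^3 + 3.3937*v^2 - 1.4481*v - 1.0824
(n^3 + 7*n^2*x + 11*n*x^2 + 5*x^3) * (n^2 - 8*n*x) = n^5 - n^4*x - 45*n^3*x^2 - 83*n^2*x^3 - 40*n*x^4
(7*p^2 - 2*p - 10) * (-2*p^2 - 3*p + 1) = -14*p^4 - 17*p^3 + 33*p^2 + 28*p - 10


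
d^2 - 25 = (d - 5)*(d + 5)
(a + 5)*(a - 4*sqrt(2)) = a^2 - 4*sqrt(2)*a + 5*a - 20*sqrt(2)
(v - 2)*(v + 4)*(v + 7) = v^3 + 9*v^2 + 6*v - 56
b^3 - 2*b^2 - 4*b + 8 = (b - 2)^2*(b + 2)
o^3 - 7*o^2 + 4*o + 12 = (o - 6)*(o - 2)*(o + 1)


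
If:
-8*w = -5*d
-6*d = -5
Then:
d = 5/6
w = 25/48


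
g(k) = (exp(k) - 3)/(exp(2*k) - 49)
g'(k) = -2*(exp(k) - 3)*exp(2*k)/(exp(2*k) - 49)^2 + exp(k)/(exp(2*k) - 49) = (-2*(exp(k) - 3)*exp(k) + exp(2*k) - 49)*exp(k)/(exp(2*k) - 49)^2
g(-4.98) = 0.06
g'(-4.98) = -0.00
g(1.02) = 0.01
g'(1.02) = -0.07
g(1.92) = -1.54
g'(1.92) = -60.82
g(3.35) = 0.03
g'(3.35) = -0.03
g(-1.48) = 0.06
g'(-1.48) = -0.00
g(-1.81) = 0.06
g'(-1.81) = -0.00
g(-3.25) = 0.06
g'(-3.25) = -0.00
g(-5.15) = 0.06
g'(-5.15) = -0.00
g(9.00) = 0.00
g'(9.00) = 0.00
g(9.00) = 0.00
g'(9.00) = 0.00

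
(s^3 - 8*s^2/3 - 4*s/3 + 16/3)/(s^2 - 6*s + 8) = (3*s^2 - 2*s - 8)/(3*(s - 4))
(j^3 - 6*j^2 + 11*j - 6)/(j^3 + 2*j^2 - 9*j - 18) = (j^2 - 3*j + 2)/(j^2 + 5*j + 6)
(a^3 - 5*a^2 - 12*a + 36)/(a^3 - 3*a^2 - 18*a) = (a - 2)/a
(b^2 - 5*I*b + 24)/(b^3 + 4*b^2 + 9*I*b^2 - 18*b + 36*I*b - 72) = (b - 8*I)/(b^2 + b*(4 + 6*I) + 24*I)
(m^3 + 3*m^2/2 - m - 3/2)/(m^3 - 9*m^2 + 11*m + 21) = (2*m^2 + m - 3)/(2*(m^2 - 10*m + 21))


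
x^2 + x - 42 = (x - 6)*(x + 7)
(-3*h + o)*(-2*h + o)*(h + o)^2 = 6*h^4 + 7*h^3*o - 3*h^2*o^2 - 3*h*o^3 + o^4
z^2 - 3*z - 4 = (z - 4)*(z + 1)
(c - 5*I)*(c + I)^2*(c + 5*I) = c^4 + 2*I*c^3 + 24*c^2 + 50*I*c - 25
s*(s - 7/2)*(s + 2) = s^3 - 3*s^2/2 - 7*s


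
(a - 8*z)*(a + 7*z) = a^2 - a*z - 56*z^2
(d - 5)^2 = d^2 - 10*d + 25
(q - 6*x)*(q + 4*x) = q^2 - 2*q*x - 24*x^2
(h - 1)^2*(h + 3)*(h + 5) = h^4 + 6*h^3 - 22*h + 15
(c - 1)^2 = c^2 - 2*c + 1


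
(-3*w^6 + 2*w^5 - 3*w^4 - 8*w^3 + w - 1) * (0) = 0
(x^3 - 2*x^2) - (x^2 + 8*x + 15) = x^3 - 3*x^2 - 8*x - 15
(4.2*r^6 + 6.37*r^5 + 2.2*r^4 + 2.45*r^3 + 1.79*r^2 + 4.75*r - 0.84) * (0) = 0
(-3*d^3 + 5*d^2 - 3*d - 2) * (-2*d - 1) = 6*d^4 - 7*d^3 + d^2 + 7*d + 2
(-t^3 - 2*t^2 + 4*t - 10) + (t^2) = -t^3 - t^2 + 4*t - 10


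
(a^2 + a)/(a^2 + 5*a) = (a + 1)/(a + 5)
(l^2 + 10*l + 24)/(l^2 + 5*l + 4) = (l + 6)/(l + 1)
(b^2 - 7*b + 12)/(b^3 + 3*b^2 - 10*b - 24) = (b - 4)/(b^2 + 6*b + 8)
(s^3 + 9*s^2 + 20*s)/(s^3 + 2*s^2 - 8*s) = (s + 5)/(s - 2)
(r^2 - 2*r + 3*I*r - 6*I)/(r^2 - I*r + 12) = (r - 2)/(r - 4*I)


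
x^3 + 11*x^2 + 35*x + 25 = (x + 1)*(x + 5)^2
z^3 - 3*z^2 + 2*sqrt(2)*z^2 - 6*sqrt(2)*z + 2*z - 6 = (z - 3)*(z + sqrt(2))^2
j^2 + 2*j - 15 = (j - 3)*(j + 5)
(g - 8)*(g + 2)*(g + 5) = g^3 - g^2 - 46*g - 80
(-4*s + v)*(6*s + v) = -24*s^2 + 2*s*v + v^2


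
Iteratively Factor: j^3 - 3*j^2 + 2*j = (j - 1)*(j^2 - 2*j) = j*(j - 1)*(j - 2)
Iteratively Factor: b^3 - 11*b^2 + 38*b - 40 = (b - 4)*(b^2 - 7*b + 10) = (b - 4)*(b - 2)*(b - 5)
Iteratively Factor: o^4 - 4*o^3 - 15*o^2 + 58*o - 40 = (o - 1)*(o^3 - 3*o^2 - 18*o + 40) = (o - 5)*(o - 1)*(o^2 + 2*o - 8) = (o - 5)*(o - 2)*(o - 1)*(o + 4)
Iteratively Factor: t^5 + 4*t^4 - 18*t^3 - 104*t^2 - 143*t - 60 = (t - 5)*(t^4 + 9*t^3 + 27*t^2 + 31*t + 12) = (t - 5)*(t + 4)*(t^3 + 5*t^2 + 7*t + 3) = (t - 5)*(t + 3)*(t + 4)*(t^2 + 2*t + 1) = (t - 5)*(t + 1)*(t + 3)*(t + 4)*(t + 1)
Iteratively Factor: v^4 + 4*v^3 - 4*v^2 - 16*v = (v + 2)*(v^3 + 2*v^2 - 8*v) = (v + 2)*(v + 4)*(v^2 - 2*v) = (v - 2)*(v + 2)*(v + 4)*(v)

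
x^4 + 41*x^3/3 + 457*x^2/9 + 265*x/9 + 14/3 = (x + 1/3)^2*(x + 6)*(x + 7)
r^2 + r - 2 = (r - 1)*(r + 2)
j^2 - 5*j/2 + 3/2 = (j - 3/2)*(j - 1)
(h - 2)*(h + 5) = h^2 + 3*h - 10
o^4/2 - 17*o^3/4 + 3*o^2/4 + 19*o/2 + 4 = (o/2 + 1/2)*(o - 8)*(o - 2)*(o + 1/2)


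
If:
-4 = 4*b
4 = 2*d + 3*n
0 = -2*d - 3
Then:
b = -1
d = -3/2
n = 7/3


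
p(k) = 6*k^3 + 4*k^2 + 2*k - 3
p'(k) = 18*k^2 + 8*k + 2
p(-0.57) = -3.95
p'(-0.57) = 3.29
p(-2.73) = -100.73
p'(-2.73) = 114.31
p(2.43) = 111.57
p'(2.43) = 127.73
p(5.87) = 1360.14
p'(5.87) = 669.18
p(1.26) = 17.87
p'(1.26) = 40.66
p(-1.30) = -12.02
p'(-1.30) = 22.02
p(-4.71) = -550.61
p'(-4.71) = 363.63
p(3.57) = 328.12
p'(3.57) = 259.97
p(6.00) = 1449.00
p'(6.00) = 698.00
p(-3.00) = -135.00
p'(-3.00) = 140.00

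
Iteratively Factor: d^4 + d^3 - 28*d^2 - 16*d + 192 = (d - 3)*(d^3 + 4*d^2 - 16*d - 64) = (d - 3)*(d + 4)*(d^2 - 16) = (d - 3)*(d + 4)^2*(d - 4)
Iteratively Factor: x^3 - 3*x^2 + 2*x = (x - 1)*(x^2 - 2*x) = x*(x - 1)*(x - 2)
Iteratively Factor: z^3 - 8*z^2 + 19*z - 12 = (z - 3)*(z^2 - 5*z + 4) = (z - 4)*(z - 3)*(z - 1)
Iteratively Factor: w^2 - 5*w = (w)*(w - 5)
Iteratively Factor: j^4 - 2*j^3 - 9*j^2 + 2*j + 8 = (j + 1)*(j^3 - 3*j^2 - 6*j + 8) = (j - 4)*(j + 1)*(j^2 + j - 2) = (j - 4)*(j + 1)*(j + 2)*(j - 1)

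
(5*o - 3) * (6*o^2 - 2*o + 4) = 30*o^3 - 28*o^2 + 26*o - 12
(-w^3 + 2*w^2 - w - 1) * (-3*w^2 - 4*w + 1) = 3*w^5 - 2*w^4 - 6*w^3 + 9*w^2 + 3*w - 1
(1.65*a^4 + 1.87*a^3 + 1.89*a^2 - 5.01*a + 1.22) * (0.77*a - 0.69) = 1.2705*a^5 + 0.3014*a^4 + 0.165*a^3 - 5.1618*a^2 + 4.3963*a - 0.8418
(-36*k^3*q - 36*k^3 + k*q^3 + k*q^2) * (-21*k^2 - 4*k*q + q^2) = 756*k^5*q + 756*k^5 + 144*k^4*q^2 + 144*k^4*q - 57*k^3*q^3 - 57*k^3*q^2 - 4*k^2*q^4 - 4*k^2*q^3 + k*q^5 + k*q^4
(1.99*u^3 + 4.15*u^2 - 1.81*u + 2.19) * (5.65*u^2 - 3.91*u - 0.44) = 11.2435*u^5 + 15.6666*u^4 - 27.3286*u^3 + 17.6246*u^2 - 7.7665*u - 0.9636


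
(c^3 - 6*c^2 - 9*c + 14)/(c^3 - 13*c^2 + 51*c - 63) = (c^2 + c - 2)/(c^2 - 6*c + 9)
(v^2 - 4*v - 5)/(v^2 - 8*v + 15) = (v + 1)/(v - 3)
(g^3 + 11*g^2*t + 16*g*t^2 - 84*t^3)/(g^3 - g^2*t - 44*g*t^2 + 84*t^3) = (-g - 6*t)/(-g + 6*t)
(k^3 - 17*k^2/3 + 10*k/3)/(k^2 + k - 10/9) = 3*k*(k - 5)/(3*k + 5)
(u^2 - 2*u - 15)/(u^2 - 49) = (u^2 - 2*u - 15)/(u^2 - 49)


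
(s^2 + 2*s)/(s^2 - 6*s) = (s + 2)/(s - 6)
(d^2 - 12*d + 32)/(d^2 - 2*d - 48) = (d - 4)/(d + 6)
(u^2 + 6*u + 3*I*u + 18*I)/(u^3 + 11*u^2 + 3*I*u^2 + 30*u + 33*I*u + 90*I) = 1/(u + 5)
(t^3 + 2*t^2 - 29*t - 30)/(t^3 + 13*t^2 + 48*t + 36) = (t - 5)/(t + 6)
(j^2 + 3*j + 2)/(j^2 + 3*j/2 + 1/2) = 2*(j + 2)/(2*j + 1)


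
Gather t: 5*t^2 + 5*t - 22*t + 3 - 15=5*t^2 - 17*t - 12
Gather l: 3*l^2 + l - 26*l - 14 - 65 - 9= 3*l^2 - 25*l - 88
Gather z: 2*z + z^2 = z^2 + 2*z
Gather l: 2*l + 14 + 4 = 2*l + 18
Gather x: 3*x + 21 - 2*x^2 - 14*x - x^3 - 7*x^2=-x^3 - 9*x^2 - 11*x + 21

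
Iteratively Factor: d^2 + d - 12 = (d - 3)*(d + 4)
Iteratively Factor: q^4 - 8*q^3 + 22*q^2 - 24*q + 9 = (q - 1)*(q^3 - 7*q^2 + 15*q - 9) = (q - 1)^2*(q^2 - 6*q + 9) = (q - 3)*(q - 1)^2*(q - 3)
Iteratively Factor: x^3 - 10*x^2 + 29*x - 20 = (x - 5)*(x^2 - 5*x + 4) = (x - 5)*(x - 1)*(x - 4)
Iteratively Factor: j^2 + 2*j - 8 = (j + 4)*(j - 2)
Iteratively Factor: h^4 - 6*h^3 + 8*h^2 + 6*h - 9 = (h - 3)*(h^3 - 3*h^2 - h + 3) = (h - 3)*(h - 1)*(h^2 - 2*h - 3) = (h - 3)^2*(h - 1)*(h + 1)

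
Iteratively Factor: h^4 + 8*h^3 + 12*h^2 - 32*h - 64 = (h + 4)*(h^3 + 4*h^2 - 4*h - 16) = (h + 2)*(h + 4)*(h^2 + 2*h - 8) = (h + 2)*(h + 4)^2*(h - 2)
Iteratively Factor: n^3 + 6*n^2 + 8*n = (n + 4)*(n^2 + 2*n) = n*(n + 4)*(n + 2)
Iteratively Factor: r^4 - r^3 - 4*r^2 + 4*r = (r + 2)*(r^3 - 3*r^2 + 2*r) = (r - 2)*(r + 2)*(r^2 - r) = (r - 2)*(r - 1)*(r + 2)*(r)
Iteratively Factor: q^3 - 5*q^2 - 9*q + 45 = (q - 3)*(q^2 - 2*q - 15) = (q - 5)*(q - 3)*(q + 3)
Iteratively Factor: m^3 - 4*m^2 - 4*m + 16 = (m - 4)*(m^2 - 4) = (m - 4)*(m + 2)*(m - 2)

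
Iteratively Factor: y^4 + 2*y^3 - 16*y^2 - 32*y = (y - 4)*(y^3 + 6*y^2 + 8*y) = (y - 4)*(y + 4)*(y^2 + 2*y) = (y - 4)*(y + 2)*(y + 4)*(y)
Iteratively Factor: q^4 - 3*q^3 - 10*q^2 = (q + 2)*(q^3 - 5*q^2) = (q - 5)*(q + 2)*(q^2) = q*(q - 5)*(q + 2)*(q)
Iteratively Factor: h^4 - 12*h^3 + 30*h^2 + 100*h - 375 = (h - 5)*(h^3 - 7*h^2 - 5*h + 75) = (h - 5)*(h + 3)*(h^2 - 10*h + 25) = (h - 5)^2*(h + 3)*(h - 5)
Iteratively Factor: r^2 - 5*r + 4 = (r - 1)*(r - 4)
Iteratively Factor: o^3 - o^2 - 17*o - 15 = (o + 1)*(o^2 - 2*o - 15) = (o - 5)*(o + 1)*(o + 3)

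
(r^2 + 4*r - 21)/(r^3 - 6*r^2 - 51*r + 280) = (r - 3)/(r^2 - 13*r + 40)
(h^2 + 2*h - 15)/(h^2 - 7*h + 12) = (h + 5)/(h - 4)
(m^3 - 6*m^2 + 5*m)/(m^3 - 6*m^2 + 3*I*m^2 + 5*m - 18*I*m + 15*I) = m/(m + 3*I)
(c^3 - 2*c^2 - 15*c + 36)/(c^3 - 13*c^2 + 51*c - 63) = (c + 4)/(c - 7)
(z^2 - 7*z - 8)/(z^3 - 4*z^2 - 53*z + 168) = (z + 1)/(z^2 + 4*z - 21)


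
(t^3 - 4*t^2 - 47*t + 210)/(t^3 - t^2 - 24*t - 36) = (t^2 + 2*t - 35)/(t^2 + 5*t + 6)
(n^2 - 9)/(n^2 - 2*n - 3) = (n + 3)/(n + 1)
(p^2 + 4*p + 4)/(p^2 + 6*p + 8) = (p + 2)/(p + 4)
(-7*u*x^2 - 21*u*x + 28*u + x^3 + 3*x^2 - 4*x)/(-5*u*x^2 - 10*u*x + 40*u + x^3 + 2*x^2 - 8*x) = (-7*u*x + 7*u + x^2 - x)/(-5*u*x + 10*u + x^2 - 2*x)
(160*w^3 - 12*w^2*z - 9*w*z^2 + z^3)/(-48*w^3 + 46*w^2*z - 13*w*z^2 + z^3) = (-20*w^2 - w*z + z^2)/(6*w^2 - 5*w*z + z^2)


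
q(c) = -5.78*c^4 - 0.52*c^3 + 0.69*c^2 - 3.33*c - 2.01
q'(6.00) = -5045.13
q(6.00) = -7600.35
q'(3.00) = -637.47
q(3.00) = -488.01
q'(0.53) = -6.48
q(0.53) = -4.11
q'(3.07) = -682.76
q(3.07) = -534.21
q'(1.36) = -62.50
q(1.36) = -26.34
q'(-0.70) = 2.87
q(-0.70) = -0.55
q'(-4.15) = 1616.54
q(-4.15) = -1653.57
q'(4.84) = -2654.54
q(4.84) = -3232.75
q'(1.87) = -157.39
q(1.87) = -79.90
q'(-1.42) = 57.76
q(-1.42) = -17.90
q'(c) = -23.12*c^3 - 1.56*c^2 + 1.38*c - 3.33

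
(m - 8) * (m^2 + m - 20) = m^3 - 7*m^2 - 28*m + 160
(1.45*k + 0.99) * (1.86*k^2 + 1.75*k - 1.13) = 2.697*k^3 + 4.3789*k^2 + 0.0940000000000001*k - 1.1187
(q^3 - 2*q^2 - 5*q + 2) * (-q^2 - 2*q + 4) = -q^5 + 13*q^3 - 24*q + 8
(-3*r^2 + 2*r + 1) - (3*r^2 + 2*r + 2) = -6*r^2 - 1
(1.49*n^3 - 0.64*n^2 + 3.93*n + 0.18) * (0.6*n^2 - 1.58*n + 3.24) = 0.894*n^5 - 2.7382*n^4 + 8.1968*n^3 - 8.175*n^2 + 12.4488*n + 0.5832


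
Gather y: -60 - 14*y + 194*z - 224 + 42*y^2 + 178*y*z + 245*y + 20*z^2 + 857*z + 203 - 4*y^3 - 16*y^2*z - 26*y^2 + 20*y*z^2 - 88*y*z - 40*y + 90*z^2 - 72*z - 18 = -4*y^3 + y^2*(16 - 16*z) + y*(20*z^2 + 90*z + 191) + 110*z^2 + 979*z - 99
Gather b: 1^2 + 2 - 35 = -32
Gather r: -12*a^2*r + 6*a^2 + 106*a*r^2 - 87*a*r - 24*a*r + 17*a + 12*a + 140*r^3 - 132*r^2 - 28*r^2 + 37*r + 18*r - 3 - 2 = 6*a^2 + 29*a + 140*r^3 + r^2*(106*a - 160) + r*(-12*a^2 - 111*a + 55) - 5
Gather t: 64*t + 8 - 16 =64*t - 8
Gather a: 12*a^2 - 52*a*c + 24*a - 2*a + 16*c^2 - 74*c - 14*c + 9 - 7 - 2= 12*a^2 + a*(22 - 52*c) + 16*c^2 - 88*c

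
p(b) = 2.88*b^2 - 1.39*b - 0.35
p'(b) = 5.76*b - 1.39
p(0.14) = -0.49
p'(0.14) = -0.58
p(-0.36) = 0.52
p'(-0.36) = -3.46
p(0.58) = -0.19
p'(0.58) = 1.95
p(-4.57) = 66.15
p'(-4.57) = -27.71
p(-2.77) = 25.60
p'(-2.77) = -17.35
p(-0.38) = 0.59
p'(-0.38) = -3.58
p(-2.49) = 20.97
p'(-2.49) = -15.73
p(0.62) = -0.10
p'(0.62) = 2.18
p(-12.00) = 431.05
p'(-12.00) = -70.51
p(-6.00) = 111.67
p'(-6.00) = -35.95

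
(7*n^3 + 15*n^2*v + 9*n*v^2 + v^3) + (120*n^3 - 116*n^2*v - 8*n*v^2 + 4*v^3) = 127*n^3 - 101*n^2*v + n*v^2 + 5*v^3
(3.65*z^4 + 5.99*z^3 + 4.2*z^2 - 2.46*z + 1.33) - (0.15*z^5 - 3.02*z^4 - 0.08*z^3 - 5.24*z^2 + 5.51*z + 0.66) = -0.15*z^5 + 6.67*z^4 + 6.07*z^3 + 9.44*z^2 - 7.97*z + 0.67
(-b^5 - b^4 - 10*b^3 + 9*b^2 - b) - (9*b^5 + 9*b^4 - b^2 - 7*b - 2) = -10*b^5 - 10*b^4 - 10*b^3 + 10*b^2 + 6*b + 2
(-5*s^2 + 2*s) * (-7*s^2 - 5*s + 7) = 35*s^4 + 11*s^3 - 45*s^2 + 14*s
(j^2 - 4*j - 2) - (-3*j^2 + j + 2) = 4*j^2 - 5*j - 4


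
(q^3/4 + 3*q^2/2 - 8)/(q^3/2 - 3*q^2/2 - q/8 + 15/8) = 2*(q^3 + 6*q^2 - 32)/(4*q^3 - 12*q^2 - q + 15)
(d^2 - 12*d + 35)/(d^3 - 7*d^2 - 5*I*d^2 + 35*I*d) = (d - 5)/(d*(d - 5*I))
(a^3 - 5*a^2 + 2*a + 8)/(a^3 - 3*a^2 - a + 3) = (a^2 - 6*a + 8)/(a^2 - 4*a + 3)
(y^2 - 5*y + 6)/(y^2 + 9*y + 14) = (y^2 - 5*y + 6)/(y^2 + 9*y + 14)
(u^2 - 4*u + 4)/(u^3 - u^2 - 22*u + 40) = (u - 2)/(u^2 + u - 20)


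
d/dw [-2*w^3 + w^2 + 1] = 2*w*(1 - 3*w)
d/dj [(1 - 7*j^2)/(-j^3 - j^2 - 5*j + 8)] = (-7*j^4 + 38*j^2 - 110*j + 5)/(j^6 + 2*j^5 + 11*j^4 - 6*j^3 + 9*j^2 - 80*j + 64)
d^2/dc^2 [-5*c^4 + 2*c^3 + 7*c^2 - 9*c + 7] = -60*c^2 + 12*c + 14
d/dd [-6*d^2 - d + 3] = -12*d - 1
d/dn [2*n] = 2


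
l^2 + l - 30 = (l - 5)*(l + 6)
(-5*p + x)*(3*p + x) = -15*p^2 - 2*p*x + x^2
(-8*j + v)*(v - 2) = -8*j*v + 16*j + v^2 - 2*v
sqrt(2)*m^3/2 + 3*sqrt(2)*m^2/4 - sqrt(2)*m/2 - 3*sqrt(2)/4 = (m - 1)*(m + 3/2)*(sqrt(2)*m/2 + sqrt(2)/2)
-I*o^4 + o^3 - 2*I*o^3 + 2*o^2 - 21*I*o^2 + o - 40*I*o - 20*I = (o + 1)*(o - 4*I)*(o + 5*I)*(-I*o - I)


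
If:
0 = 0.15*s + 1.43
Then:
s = -9.53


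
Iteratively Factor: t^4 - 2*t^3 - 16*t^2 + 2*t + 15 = (t - 5)*(t^3 + 3*t^2 - t - 3) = (t - 5)*(t + 3)*(t^2 - 1) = (t - 5)*(t - 1)*(t + 3)*(t + 1)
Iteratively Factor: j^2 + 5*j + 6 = (j + 2)*(j + 3)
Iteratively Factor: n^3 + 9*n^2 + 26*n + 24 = (n + 4)*(n^2 + 5*n + 6) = (n + 3)*(n + 4)*(n + 2)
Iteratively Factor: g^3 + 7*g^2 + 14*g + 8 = (g + 2)*(g^2 + 5*g + 4) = (g + 1)*(g + 2)*(g + 4)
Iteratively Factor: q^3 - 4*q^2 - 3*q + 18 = (q - 3)*(q^2 - q - 6) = (q - 3)^2*(q + 2)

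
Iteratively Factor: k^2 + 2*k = (k + 2)*(k)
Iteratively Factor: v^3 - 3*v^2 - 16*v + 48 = (v + 4)*(v^2 - 7*v + 12) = (v - 3)*(v + 4)*(v - 4)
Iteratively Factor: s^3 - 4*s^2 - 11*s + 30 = (s - 5)*(s^2 + s - 6) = (s - 5)*(s - 2)*(s + 3)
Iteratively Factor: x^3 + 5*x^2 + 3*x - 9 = (x + 3)*(x^2 + 2*x - 3) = (x - 1)*(x + 3)*(x + 3)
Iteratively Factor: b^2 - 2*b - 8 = (b - 4)*(b + 2)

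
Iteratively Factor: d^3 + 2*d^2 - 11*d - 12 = (d + 4)*(d^2 - 2*d - 3) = (d + 1)*(d + 4)*(d - 3)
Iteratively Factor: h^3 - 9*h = (h)*(h^2 - 9) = h*(h + 3)*(h - 3)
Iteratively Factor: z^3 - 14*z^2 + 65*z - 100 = (z - 5)*(z^2 - 9*z + 20) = (z - 5)*(z - 4)*(z - 5)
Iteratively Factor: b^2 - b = (b)*(b - 1)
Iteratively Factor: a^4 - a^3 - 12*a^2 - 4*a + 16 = (a + 2)*(a^3 - 3*a^2 - 6*a + 8) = (a - 1)*(a + 2)*(a^2 - 2*a - 8) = (a - 1)*(a + 2)^2*(a - 4)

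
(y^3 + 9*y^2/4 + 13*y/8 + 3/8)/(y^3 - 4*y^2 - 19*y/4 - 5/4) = (4*y^2 + 7*y + 3)/(2*(2*y^2 - 9*y - 5))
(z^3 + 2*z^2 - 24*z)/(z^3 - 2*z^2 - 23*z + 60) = z*(z + 6)/(z^2 + 2*z - 15)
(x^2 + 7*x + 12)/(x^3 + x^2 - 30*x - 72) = 1/(x - 6)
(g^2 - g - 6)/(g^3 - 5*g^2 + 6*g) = (g + 2)/(g*(g - 2))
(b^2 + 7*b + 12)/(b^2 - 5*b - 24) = (b + 4)/(b - 8)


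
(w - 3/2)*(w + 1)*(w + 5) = w^3 + 9*w^2/2 - 4*w - 15/2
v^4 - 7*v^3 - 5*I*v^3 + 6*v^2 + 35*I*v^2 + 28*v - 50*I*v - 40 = (v - 5)*(v - 2)*(v - 4*I)*(v - I)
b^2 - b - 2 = (b - 2)*(b + 1)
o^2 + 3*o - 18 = (o - 3)*(o + 6)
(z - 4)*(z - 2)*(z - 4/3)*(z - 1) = z^4 - 25*z^3/3 + 70*z^2/3 - 80*z/3 + 32/3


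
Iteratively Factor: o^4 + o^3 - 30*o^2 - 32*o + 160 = (o - 2)*(o^3 + 3*o^2 - 24*o - 80) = (o - 5)*(o - 2)*(o^2 + 8*o + 16) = (o - 5)*(o - 2)*(o + 4)*(o + 4)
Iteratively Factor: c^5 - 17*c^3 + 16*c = (c - 4)*(c^4 + 4*c^3 - c^2 - 4*c) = c*(c - 4)*(c^3 + 4*c^2 - c - 4) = c*(c - 4)*(c + 4)*(c^2 - 1) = c*(c - 4)*(c + 1)*(c + 4)*(c - 1)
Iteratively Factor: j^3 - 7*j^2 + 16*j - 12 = (j - 2)*(j^2 - 5*j + 6) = (j - 2)^2*(j - 3)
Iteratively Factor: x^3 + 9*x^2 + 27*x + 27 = (x + 3)*(x^2 + 6*x + 9) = (x + 3)^2*(x + 3)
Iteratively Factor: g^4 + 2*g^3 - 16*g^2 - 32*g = (g - 4)*(g^3 + 6*g^2 + 8*g) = (g - 4)*(g + 4)*(g^2 + 2*g) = (g - 4)*(g + 2)*(g + 4)*(g)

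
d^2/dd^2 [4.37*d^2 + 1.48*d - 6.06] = 8.74000000000000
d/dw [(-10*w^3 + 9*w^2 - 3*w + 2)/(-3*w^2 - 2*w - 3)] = (30*w^4 + 40*w^3 + 63*w^2 - 42*w + 13)/(9*w^4 + 12*w^3 + 22*w^2 + 12*w + 9)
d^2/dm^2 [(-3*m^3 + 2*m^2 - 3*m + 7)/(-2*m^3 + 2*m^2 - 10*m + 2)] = (m^6 - 36*m^5 - 3*m^4 + 92*m^3 - 147*m^2 + 84*m - 155)/(m^9 - 3*m^8 + 18*m^7 - 34*m^6 + 96*m^5 - 108*m^4 + 158*m^3 - 78*m^2 + 15*m - 1)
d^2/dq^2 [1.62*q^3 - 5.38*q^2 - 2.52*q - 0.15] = 9.72*q - 10.76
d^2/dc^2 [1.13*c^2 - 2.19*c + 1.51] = 2.26000000000000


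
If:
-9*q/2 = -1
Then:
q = 2/9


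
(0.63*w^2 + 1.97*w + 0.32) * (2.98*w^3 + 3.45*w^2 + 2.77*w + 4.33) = 1.8774*w^5 + 8.0441*w^4 + 9.4952*w^3 + 9.2888*w^2 + 9.4165*w + 1.3856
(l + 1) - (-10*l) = 11*l + 1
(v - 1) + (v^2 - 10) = v^2 + v - 11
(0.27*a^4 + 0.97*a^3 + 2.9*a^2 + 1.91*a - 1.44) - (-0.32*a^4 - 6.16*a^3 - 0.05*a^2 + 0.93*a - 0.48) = 0.59*a^4 + 7.13*a^3 + 2.95*a^2 + 0.98*a - 0.96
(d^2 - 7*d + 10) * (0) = 0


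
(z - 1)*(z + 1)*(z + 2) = z^3 + 2*z^2 - z - 2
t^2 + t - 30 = (t - 5)*(t + 6)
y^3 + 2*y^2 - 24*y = y*(y - 4)*(y + 6)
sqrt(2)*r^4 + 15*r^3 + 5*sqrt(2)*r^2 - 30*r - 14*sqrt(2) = (r - sqrt(2))*(r + sqrt(2))*(r + 7*sqrt(2))*(sqrt(2)*r + 1)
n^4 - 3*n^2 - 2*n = n*(n - 2)*(n + 1)^2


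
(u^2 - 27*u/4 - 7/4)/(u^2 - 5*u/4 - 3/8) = 2*(u - 7)/(2*u - 3)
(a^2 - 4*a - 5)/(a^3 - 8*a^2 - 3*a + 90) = (a + 1)/(a^2 - 3*a - 18)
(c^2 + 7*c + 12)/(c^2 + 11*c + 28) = (c + 3)/(c + 7)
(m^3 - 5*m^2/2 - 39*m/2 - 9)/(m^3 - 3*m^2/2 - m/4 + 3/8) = 4*(m^2 - 3*m - 18)/(4*m^2 - 8*m + 3)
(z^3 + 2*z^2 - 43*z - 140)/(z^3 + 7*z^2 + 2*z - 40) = (z - 7)/(z - 2)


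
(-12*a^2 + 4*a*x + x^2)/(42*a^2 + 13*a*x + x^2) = (-2*a + x)/(7*a + x)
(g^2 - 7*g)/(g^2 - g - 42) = g/(g + 6)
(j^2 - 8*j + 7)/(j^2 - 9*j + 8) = (j - 7)/(j - 8)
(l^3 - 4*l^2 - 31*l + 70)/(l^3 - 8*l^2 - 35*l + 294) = (l^2 + 3*l - 10)/(l^2 - l - 42)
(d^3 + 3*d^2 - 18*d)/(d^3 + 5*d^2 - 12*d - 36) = d/(d + 2)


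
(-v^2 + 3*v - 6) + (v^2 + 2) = 3*v - 4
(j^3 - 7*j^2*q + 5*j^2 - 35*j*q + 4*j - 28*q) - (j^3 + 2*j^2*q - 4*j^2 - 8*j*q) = -9*j^2*q + 9*j^2 - 27*j*q + 4*j - 28*q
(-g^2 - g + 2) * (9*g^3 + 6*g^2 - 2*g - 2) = -9*g^5 - 15*g^4 + 14*g^3 + 16*g^2 - 2*g - 4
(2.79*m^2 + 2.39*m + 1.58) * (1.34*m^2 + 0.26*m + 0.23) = 3.7386*m^4 + 3.928*m^3 + 3.3803*m^2 + 0.9605*m + 0.3634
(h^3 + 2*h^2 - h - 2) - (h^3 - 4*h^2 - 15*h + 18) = 6*h^2 + 14*h - 20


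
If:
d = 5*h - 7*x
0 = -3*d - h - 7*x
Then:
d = -21*x/8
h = 7*x/8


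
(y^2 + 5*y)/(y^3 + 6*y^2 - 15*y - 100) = y/(y^2 + y - 20)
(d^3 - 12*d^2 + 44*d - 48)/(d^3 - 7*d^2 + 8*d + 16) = (d^2 - 8*d + 12)/(d^2 - 3*d - 4)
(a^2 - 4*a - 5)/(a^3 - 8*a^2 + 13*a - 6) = (a^2 - 4*a - 5)/(a^3 - 8*a^2 + 13*a - 6)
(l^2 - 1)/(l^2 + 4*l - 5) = (l + 1)/(l + 5)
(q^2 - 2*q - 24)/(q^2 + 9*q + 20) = (q - 6)/(q + 5)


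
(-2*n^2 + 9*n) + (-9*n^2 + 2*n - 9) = -11*n^2 + 11*n - 9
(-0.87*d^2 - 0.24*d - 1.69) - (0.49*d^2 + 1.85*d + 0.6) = -1.36*d^2 - 2.09*d - 2.29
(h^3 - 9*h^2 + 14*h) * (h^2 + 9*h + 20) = h^5 - 47*h^3 - 54*h^2 + 280*h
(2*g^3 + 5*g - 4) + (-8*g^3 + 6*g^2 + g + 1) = -6*g^3 + 6*g^2 + 6*g - 3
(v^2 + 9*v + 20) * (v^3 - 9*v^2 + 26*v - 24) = v^5 - 35*v^3 + 30*v^2 + 304*v - 480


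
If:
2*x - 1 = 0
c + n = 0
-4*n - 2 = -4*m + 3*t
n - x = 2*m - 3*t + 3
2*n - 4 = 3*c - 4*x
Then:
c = -2/5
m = 67/20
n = 2/5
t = 49/15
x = 1/2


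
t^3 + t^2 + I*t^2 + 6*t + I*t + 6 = (t + 1)*(t - 2*I)*(t + 3*I)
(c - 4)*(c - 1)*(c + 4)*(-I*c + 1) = -I*c^4 + c^3 + I*c^3 - c^2 + 16*I*c^2 - 16*c - 16*I*c + 16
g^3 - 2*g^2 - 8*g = g*(g - 4)*(g + 2)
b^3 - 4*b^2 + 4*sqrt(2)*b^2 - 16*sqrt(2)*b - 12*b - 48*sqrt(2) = (b - 6)*(b + 2)*(b + 4*sqrt(2))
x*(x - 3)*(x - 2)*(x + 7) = x^4 + 2*x^3 - 29*x^2 + 42*x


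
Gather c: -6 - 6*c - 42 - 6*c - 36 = -12*c - 84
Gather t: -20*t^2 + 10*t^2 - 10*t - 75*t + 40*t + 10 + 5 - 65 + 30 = -10*t^2 - 45*t - 20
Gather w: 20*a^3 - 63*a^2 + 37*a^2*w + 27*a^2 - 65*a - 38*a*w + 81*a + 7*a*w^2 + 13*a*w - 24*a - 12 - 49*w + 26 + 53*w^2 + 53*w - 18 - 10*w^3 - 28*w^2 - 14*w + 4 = 20*a^3 - 36*a^2 - 8*a - 10*w^3 + w^2*(7*a + 25) + w*(37*a^2 - 25*a - 10)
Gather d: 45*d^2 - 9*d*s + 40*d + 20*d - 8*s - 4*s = 45*d^2 + d*(60 - 9*s) - 12*s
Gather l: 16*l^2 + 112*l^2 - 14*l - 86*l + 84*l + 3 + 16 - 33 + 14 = 128*l^2 - 16*l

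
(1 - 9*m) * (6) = 6 - 54*m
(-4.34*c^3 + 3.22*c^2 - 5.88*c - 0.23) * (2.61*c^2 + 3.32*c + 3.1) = -11.3274*c^5 - 6.0046*c^4 - 18.1104*c^3 - 10.1399*c^2 - 18.9916*c - 0.713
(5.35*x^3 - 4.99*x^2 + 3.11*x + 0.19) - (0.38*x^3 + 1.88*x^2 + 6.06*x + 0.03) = 4.97*x^3 - 6.87*x^2 - 2.95*x + 0.16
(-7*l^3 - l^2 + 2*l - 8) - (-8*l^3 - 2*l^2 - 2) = l^3 + l^2 + 2*l - 6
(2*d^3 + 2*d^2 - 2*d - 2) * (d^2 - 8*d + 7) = 2*d^5 - 14*d^4 - 4*d^3 + 28*d^2 + 2*d - 14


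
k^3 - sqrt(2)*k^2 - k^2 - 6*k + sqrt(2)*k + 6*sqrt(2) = (k - 3)*(k + 2)*(k - sqrt(2))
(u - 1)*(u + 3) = u^2 + 2*u - 3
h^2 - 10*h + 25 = (h - 5)^2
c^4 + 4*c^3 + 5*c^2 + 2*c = c*(c + 1)^2*(c + 2)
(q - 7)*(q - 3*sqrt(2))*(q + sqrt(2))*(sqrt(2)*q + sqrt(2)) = sqrt(2)*q^4 - 6*sqrt(2)*q^3 - 4*q^3 - 13*sqrt(2)*q^2 + 24*q^2 + 28*q + 36*sqrt(2)*q + 42*sqrt(2)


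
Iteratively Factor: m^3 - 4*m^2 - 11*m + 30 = (m - 2)*(m^2 - 2*m - 15) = (m - 2)*(m + 3)*(m - 5)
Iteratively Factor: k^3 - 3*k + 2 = (k - 1)*(k^2 + k - 2) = (k - 1)^2*(k + 2)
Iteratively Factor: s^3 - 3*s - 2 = (s + 1)*(s^2 - s - 2) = (s + 1)^2*(s - 2)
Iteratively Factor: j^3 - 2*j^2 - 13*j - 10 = (j - 5)*(j^2 + 3*j + 2) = (j - 5)*(j + 2)*(j + 1)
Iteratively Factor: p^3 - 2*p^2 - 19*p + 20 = (p + 4)*(p^2 - 6*p + 5) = (p - 1)*(p + 4)*(p - 5)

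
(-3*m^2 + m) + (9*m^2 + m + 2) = 6*m^2 + 2*m + 2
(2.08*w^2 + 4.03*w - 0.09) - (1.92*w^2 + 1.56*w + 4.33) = 0.16*w^2 + 2.47*w - 4.42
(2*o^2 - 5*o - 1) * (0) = 0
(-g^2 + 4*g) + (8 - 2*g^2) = -3*g^2 + 4*g + 8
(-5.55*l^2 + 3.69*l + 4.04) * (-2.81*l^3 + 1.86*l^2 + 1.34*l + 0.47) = 15.5955*l^5 - 20.6919*l^4 - 11.926*l^3 + 9.8505*l^2 + 7.1479*l + 1.8988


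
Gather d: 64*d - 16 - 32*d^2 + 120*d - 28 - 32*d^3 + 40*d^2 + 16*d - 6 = -32*d^3 + 8*d^2 + 200*d - 50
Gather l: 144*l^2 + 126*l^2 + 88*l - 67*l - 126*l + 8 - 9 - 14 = 270*l^2 - 105*l - 15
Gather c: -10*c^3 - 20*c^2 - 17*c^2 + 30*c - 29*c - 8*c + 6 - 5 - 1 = -10*c^3 - 37*c^2 - 7*c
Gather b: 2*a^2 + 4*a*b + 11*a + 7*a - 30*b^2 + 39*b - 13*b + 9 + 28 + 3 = 2*a^2 + 18*a - 30*b^2 + b*(4*a + 26) + 40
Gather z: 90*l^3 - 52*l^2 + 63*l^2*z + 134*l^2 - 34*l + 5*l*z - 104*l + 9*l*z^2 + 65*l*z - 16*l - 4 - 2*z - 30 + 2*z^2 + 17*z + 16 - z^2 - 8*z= 90*l^3 + 82*l^2 - 154*l + z^2*(9*l + 1) + z*(63*l^2 + 70*l + 7) - 18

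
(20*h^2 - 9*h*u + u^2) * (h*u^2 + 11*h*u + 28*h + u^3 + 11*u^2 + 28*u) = 20*h^3*u^2 + 220*h^3*u + 560*h^3 + 11*h^2*u^3 + 121*h^2*u^2 + 308*h^2*u - 8*h*u^4 - 88*h*u^3 - 224*h*u^2 + u^5 + 11*u^4 + 28*u^3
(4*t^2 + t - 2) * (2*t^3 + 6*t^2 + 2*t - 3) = 8*t^5 + 26*t^4 + 10*t^3 - 22*t^2 - 7*t + 6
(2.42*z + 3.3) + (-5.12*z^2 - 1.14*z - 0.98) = -5.12*z^2 + 1.28*z + 2.32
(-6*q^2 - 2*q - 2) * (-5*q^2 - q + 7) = 30*q^4 + 16*q^3 - 30*q^2 - 12*q - 14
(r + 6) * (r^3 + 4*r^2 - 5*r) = r^4 + 10*r^3 + 19*r^2 - 30*r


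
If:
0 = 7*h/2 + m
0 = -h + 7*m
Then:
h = 0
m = 0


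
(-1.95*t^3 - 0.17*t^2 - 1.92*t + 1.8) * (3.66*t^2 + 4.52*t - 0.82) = -7.137*t^5 - 9.4362*t^4 - 6.1966*t^3 - 1.951*t^2 + 9.7104*t - 1.476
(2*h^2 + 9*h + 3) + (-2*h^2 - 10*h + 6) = 9 - h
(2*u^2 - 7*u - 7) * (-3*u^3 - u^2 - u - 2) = -6*u^5 + 19*u^4 + 26*u^3 + 10*u^2 + 21*u + 14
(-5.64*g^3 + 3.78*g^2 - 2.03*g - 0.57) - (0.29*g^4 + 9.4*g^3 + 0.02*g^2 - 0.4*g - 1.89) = -0.29*g^4 - 15.04*g^3 + 3.76*g^2 - 1.63*g + 1.32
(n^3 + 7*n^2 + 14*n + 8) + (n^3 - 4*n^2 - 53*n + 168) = 2*n^3 + 3*n^2 - 39*n + 176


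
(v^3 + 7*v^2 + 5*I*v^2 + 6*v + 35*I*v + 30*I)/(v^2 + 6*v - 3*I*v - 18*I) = (v^2 + v*(1 + 5*I) + 5*I)/(v - 3*I)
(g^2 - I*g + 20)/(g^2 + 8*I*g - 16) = (g - 5*I)/(g + 4*I)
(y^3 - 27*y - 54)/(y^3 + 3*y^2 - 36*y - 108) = (y + 3)/(y + 6)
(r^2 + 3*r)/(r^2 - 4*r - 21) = r/(r - 7)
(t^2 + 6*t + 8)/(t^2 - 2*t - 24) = (t + 2)/(t - 6)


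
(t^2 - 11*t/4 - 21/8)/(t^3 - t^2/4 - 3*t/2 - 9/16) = 2*(2*t - 7)/(4*t^2 - 4*t - 3)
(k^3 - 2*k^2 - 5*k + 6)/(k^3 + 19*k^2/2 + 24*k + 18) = 2*(k^2 - 4*k + 3)/(2*k^2 + 15*k + 18)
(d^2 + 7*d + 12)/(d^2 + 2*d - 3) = (d + 4)/(d - 1)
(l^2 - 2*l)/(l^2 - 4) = l/(l + 2)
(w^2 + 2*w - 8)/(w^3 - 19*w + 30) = (w + 4)/(w^2 + 2*w - 15)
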